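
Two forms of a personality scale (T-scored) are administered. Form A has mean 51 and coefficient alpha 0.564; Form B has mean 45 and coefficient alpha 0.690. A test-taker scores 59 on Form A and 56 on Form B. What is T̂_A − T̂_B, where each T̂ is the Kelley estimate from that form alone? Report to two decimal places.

2.92

T̂_A = 0.564(59) + 0.436(51) = 55.5120
T̂_B = 0.690(56) + 0.310(45) = 52.5900
T̂_A − T̂_B = 2.9220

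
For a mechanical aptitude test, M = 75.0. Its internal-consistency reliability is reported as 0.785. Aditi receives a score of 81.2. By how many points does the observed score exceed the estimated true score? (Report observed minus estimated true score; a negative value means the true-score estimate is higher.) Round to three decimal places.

1.333

T̂ = ρX + (1 − ρ)μ
  = 0.785 × 81.2 + 0.215 × 75.0
  = 63.7420 + 16.1250
  = 79.86700
  ≈ 79.8670
X − T̂ = 81.2 − 79.8670 = 1.3330 → 1.333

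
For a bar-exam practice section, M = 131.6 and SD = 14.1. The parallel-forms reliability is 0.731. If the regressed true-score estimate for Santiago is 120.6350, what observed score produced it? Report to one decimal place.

T̂ = ρX + (1 − ρ)μ  ⇒  X = (T̂ − (1 − ρ)μ) / ρ
X = (120.6350 − 0.269 × 131.6) / 0.731 = (120.6350 − 35.4004) / 0.731 = 85.2346 / 0.731 = 116.600

116.6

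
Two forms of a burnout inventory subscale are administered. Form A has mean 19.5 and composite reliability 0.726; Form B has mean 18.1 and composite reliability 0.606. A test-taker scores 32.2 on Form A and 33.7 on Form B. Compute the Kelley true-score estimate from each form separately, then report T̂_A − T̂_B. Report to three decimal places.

1.167

T̂_A = 0.726(32.2) + 0.274(19.5) = 28.72020
T̂_B = 0.606(33.7) + 0.394(18.1) = 27.55360
T̂_A − T̂_B = 1.16660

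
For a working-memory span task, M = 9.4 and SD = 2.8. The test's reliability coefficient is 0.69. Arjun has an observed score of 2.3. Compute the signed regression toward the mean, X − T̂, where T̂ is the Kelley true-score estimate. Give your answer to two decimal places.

T̂ = 0.69(2.3) + 0.31(9.4) = 1.587 + 2.914 = 4.5010 → 4.501
X − T̂ = 2.3 − 4.501 = -2.201 → -2.20

-2.20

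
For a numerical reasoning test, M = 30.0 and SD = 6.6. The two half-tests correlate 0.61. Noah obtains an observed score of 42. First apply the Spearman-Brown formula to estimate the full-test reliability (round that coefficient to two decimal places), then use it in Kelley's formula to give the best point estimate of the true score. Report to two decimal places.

Spearman-Brown: ρ = 2r/(1 + r) = 2(0.61)/(1 + 0.61) = 1.220/1.61 = 0.7578 → 0.76
Regress the observed score toward the mean by the unreliability: T̂ = 0.76·42 + 0.24·30.0 = 31.92 + 7.200 = 39.120.

39.12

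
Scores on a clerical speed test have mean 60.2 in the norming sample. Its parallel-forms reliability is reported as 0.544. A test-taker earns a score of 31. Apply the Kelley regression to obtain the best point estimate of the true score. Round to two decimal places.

Regress the observed score toward the mean by the unreliability: T̂ = 0.544·31 + 0.456·60.2 = 16.864 + 27.4512 = 44.315.

44.32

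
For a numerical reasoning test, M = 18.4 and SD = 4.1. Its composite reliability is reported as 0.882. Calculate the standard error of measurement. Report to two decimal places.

1.41

SEM = SD · √(1 − ρ) = 4.1 × √0.118 = 4.1 × 0.3435 = 1.408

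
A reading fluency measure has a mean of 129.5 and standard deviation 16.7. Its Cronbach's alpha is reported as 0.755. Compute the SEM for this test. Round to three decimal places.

SEM = SD · √(1 − ρ) = 16.7 × √0.245 = 16.7 × 0.4950 = 8.2661

8.266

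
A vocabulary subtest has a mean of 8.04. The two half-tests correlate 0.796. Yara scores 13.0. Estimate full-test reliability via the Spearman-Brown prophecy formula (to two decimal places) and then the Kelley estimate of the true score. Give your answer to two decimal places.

Spearman-Brown: ρ = 2r/(1 + r) = 2(0.796)/(1 + 0.796) = 1.5920/1.796 = 0.8864 → 0.89
T̂ = ρX + (1 − ρ)μ
  = 0.89 × 13.0 + 0.11 × 8.04
  = 11.570 + 0.8844
  = 12.454
  ≈ 12.45

12.45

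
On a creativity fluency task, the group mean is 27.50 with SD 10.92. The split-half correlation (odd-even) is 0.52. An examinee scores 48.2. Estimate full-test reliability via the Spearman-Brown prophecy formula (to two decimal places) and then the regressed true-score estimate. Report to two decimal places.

Spearman-Brown: ρ = 2r/(1 + r) = 2(0.52)/(1 + 0.52) = 1.040/1.52 = 0.6842 → 0.68
Kelley's formula gives T̂ = 0.68·48.2 + 0.32·27.50 = 32.776 + 8.8000 = 41.576.

41.58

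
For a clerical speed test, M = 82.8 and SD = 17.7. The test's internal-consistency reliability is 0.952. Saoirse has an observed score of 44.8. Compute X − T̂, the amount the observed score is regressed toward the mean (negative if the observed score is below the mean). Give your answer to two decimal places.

T̂ = ρX + (1 − ρ)μ
  = 0.952 × 44.8 + 0.048 × 82.8
  = 42.6496 + 3.9744
  = 46.6240
  ≈ 46.624
X − T̂ = 44.8 − 46.624 = -1.824 → -1.82

-1.82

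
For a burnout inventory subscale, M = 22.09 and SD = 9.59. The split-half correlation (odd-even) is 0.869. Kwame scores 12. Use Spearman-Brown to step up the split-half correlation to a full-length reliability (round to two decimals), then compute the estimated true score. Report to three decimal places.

12.706

Spearman-Brown: ρ = 2r/(1 + r) = 2(0.869)/(1 + 0.869) = 1.7380/1.869 = 0.9299 → 0.93
Regress the observed score toward the mean by the unreliability: T̂ = 0.93·12 + 0.07·22.09 = 11.16 + 1.5463 = 12.7063.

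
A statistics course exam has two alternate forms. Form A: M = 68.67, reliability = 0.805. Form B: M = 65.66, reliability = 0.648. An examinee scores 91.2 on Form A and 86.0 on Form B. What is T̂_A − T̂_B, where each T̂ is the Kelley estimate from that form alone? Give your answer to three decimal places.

T̂_A = 0.805(91.2) + 0.195(68.67) = 86.80665
T̂_B = 0.648(86.0) + 0.352(65.66) = 78.84032
T̂_A − T̂_B = 7.96633

7.966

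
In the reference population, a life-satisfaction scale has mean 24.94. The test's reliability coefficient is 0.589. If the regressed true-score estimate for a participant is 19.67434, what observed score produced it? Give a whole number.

16

T̂ = ρX + (1 − ρ)μ  ⇒  X = (T̂ − (1 − ρ)μ) / ρ
X = (19.67434 − 0.411 × 24.94) / 0.589 = (19.67434 − 10.25034) / 0.589 = 9.42400 / 0.589 = 16.00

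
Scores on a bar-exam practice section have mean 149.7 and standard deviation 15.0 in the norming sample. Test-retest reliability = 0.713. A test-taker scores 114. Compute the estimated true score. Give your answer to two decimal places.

124.25

Kelley's formula gives T̂ = 0.713·114 + 0.287·149.7 = 81.282 + 42.9639 = 124.246.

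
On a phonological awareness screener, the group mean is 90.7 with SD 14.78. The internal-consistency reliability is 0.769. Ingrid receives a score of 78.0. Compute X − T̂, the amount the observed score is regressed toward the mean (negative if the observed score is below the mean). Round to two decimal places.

-2.93

Regress the observed score toward the mean by the unreliability: T̂ = 0.769·78.0 + 0.231·90.7 = 59.9820 + 20.9517 = 80.9337.
X − T̂ = 78.0 − 80.934 = -2.934 → -2.93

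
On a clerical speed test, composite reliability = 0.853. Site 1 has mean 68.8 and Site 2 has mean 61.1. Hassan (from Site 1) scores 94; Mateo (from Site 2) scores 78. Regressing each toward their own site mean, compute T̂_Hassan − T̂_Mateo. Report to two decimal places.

T̂_Hassan = 0.853(94) + 0.147(68.8) = 90.2956
T̂_Mateo = 0.853(78) + 0.147(61.1) = 75.5157
Difference = 90.2956 − 75.5157 = 14.7799

14.78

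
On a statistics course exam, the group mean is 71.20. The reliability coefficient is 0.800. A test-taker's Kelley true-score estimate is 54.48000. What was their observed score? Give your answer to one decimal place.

50.3

T̂ = ρX + (1 − ρ)μ  ⇒  X = (T̂ − (1 − ρ)μ) / ρ
X = (54.48000 − 0.200 × 71.20) / 0.800 = (54.48000 − 14.24000) / 0.800 = 40.24000 / 0.800 = 50.300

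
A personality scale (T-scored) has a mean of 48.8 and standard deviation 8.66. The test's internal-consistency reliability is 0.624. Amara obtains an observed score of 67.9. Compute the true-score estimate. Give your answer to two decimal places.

T̂ = ρX + (1 − ρ)μ
  = 0.624 × 67.9 + 0.376 × 48.8
  = 42.3696 + 18.3488
  = 60.718
  ≈ 60.72

60.72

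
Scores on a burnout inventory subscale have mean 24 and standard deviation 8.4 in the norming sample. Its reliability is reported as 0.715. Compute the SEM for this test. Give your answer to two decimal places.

4.48

SEM = SD · √(1 − ρ) = 8.4 × √0.285 = 8.4 × 0.5339 = 4.484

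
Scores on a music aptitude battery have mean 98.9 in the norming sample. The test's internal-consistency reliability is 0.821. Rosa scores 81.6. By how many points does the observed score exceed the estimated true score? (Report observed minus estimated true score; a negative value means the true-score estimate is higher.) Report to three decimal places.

-3.097

T̂ = 0.821(81.6) + 0.179(98.9) = 66.9936 + 17.7031 = 84.69670 → 84.6967
X − T̂ = 81.6 − 84.6967 = -3.0967 → -3.097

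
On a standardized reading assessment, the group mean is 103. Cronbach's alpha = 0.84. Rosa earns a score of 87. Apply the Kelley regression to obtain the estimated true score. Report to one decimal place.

89.6

T̂ = 0.84(87) + 0.16(103) = 73.08 + 16.48 = 89.56 → 89.6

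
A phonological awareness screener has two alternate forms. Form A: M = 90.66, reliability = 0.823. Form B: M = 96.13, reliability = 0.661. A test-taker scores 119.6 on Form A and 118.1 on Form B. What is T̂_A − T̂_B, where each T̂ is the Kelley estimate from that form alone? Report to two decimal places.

T̂_A = 0.823(119.6) + 0.177(90.66) = 114.4776
T̂_B = 0.661(118.1) + 0.339(96.13) = 110.6522
T̂_A − T̂_B = 3.8255

3.83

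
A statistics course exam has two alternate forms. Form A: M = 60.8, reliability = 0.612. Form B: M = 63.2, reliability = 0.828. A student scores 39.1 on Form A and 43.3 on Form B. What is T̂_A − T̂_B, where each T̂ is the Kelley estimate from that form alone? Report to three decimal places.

0.797

T̂_A = 0.612(39.1) + 0.388(60.8) = 47.51960
T̂_B = 0.828(43.3) + 0.172(63.2) = 46.72280
T̂_A − T̂_B = 0.79680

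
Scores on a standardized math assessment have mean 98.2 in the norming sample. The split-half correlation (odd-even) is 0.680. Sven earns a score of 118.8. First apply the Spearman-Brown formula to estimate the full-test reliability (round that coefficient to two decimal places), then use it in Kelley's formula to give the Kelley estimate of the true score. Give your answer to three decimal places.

Spearman-Brown: ρ = 2r/(1 + r) = 2(0.680)/(1 + 0.680) = 1.3600/1.680 = 0.8095 → 0.81
T̂ = ρX + (1 − ρ)μ
  = 0.81 × 118.8 + 0.19 × 98.2
  = 96.228 + 18.658
  = 114.8860
  ≈ 114.886

114.886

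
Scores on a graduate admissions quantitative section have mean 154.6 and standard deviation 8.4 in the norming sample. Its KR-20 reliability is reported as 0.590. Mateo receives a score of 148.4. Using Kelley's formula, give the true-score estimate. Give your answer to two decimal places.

T̂ = ρX + (1 − ρ)μ
  = 0.590 × 148.4 + 0.410 × 154.6
  = 87.5560 + 63.3860
  = 150.942
  ≈ 150.94

150.94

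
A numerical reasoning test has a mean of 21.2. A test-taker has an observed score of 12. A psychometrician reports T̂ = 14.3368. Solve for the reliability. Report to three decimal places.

0.746

T̂ = ρX + (1 − ρ)μ  ⇒  T̂ − μ = ρ(X − μ)
ρ = (T̂ − μ)/(X − μ) = (14.3368 − 21.2) / (12 − 21.2) = -6.8632 / -9.2 = 0.74600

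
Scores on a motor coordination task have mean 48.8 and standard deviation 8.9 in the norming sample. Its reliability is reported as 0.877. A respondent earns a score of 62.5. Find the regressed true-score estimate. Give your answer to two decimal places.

Weight the observed score by reliability and the mean by (1 − reliability): T̂ = 0.877·62.5 + 0.123·48.8 = 54.8125 + 6.0024 = 60.815.

60.81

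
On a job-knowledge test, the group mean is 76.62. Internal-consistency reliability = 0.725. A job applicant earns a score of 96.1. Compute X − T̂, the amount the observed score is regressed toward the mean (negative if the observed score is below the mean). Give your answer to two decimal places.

5.36

T̂ = ρX + (1 − ρ)μ
  = 0.725 × 96.1 + 0.275 × 76.62
  = 69.6725 + 21.07050
  = 90.7430
  ≈ 90.743
X − T̂ = 96.1 − 90.743 = 5.357 → 5.36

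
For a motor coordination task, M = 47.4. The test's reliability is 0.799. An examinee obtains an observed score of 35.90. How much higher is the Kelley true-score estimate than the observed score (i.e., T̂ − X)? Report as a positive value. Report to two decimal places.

Kelley's formula gives T̂ = 0.799·35.90 + 0.201·47.4 = 28.68410 + 9.5274 = 38.2115.
T̂ − X = 38.212 − 35.90 = 2.312 → 2.31

2.31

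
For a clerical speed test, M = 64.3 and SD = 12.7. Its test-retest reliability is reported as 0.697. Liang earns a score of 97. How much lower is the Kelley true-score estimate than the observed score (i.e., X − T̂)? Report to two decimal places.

9.91

T̂ = 0.697(97) + 0.303(64.3) = 67.609 + 19.4829 = 87.0919 → 87.092
X − T̂ = 97 − 87.092 = 9.908 → 9.91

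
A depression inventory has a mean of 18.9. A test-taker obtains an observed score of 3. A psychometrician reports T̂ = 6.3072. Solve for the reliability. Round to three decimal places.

0.792

T̂ = ρX + (1 − ρ)μ  ⇒  T̂ − μ = ρ(X − μ)
ρ = (T̂ − μ)/(X − μ) = (6.3072 − 18.9) / (3 − 18.9) = -12.5928 / -15.9 = 0.79200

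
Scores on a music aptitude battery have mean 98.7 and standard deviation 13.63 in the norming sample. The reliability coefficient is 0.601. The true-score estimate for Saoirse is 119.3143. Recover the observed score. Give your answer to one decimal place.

133.0

T̂ = ρX + (1 − ρ)μ  ⇒  X = (T̂ − (1 − ρ)μ) / ρ
X = (119.3143 − 0.399 × 98.7) / 0.601 = (119.3143 − 39.3813) / 0.601 = 79.9330 / 0.601 = 133.000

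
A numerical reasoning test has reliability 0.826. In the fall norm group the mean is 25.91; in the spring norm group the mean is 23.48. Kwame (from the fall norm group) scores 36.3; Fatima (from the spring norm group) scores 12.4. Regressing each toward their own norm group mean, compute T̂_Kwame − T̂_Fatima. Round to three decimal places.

20.164

T̂_Kwame = 0.826(36.3) + 0.174(25.91) = 34.49214
T̂_Fatima = 0.826(12.4) + 0.174(23.48) = 14.32792
Difference = 34.49214 − 14.32792 = 20.16422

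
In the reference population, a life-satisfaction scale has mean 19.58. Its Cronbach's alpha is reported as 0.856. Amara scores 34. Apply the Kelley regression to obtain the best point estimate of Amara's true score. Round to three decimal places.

T̂ = 0.856(34) + 0.144(19.58) = 29.104 + 2.81952 = 31.9235 → 31.924

31.924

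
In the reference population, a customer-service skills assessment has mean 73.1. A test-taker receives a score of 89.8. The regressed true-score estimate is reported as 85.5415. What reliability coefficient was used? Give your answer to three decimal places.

0.745

T̂ = ρX + (1 − ρ)μ  ⇒  T̂ − μ = ρ(X − μ)
ρ = (T̂ − μ)/(X − μ) = (85.5415 − 73.1) / (89.8 − 73.1) = 12.4415 / 16.7 = 0.74500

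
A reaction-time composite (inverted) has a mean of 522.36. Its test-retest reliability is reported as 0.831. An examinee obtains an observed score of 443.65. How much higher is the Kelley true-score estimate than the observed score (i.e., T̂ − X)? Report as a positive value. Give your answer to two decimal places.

13.30

T̂ = 0.831(443.65) + 0.169(522.36) = 368.67315 + 88.27884 = 456.9520 → 456.952
T̂ − X = 456.952 − 443.65 = 13.302 → 13.30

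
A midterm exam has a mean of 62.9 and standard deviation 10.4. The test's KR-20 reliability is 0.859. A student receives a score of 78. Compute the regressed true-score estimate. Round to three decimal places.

Regress the observed score toward the mean by the unreliability: T̂ = 0.859·78 + 0.141·62.9 = 67.002 + 8.8689 = 75.8709.

75.871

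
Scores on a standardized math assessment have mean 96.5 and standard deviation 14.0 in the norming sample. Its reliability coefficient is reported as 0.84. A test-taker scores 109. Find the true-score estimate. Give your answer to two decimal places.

Regress the observed score toward the mean by the unreliability: T̂ = 0.84·109 + 0.16·96.5 = 91.56 + 15.440 = 107.000.

107.00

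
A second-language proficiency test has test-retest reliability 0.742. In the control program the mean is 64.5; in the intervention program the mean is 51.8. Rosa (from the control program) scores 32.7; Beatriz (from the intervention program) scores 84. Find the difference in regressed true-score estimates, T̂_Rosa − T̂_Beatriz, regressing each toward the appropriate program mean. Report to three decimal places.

-34.788

T̂_Rosa = 0.742(32.7) + 0.258(64.5) = 40.90440
T̂_Beatriz = 0.742(84) + 0.258(51.8) = 75.69240
Difference = 40.90440 − 75.69240 = -34.78800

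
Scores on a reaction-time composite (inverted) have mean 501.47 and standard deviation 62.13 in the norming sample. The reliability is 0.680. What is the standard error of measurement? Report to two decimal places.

SEM = SD · √(1 − ρ) = 62.13 × √0.320 = 62.13 × 0.5657 = 35.146

35.15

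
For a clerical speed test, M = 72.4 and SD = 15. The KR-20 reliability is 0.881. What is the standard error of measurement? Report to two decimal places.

5.17

SEM = SD · √(1 − ρ) = 15 × √0.119 = 15 × 0.3450 = 5.174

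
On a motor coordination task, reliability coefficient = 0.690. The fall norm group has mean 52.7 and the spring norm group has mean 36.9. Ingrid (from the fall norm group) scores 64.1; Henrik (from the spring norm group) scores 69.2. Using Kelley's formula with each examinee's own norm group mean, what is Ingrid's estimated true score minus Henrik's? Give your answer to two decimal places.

1.38

T̂_Ingrid = 0.690(64.1) + 0.310(52.7) = 60.5660
T̂_Henrik = 0.690(69.2) + 0.310(36.9) = 59.1870
Difference = 60.5660 − 59.1870 = 1.3790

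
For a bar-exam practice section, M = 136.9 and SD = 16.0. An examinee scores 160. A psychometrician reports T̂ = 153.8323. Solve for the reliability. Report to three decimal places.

0.733

T̂ = ρX + (1 − ρ)μ  ⇒  T̂ − μ = ρ(X − μ)
ρ = (T̂ − μ)/(X − μ) = (153.8323 − 136.9) / (160 − 136.9) = 16.9323 / 23.1 = 0.73300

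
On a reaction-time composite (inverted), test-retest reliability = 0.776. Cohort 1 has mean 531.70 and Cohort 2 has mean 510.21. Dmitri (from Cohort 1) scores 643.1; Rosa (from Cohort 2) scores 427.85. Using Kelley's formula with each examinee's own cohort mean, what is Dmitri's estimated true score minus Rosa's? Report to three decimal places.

171.848

T̂_Dmitri = 0.776(643.1) + 0.224(531.70) = 618.14640
T̂_Rosa = 0.776(427.85) + 0.224(510.21) = 446.29864
Difference = 618.14640 − 446.29864 = 171.84776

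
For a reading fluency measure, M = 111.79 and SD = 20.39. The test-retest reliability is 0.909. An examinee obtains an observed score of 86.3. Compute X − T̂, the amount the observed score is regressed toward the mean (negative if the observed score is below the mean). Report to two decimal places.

T̂ = ρX + (1 − ρ)μ
  = 0.909 × 86.3 + 0.091 × 111.79
  = 78.4467 + 10.17289
  = 88.6196
  ≈ 88.620
X − T̂ = 86.3 − 88.620 = -2.320 → -2.32

-2.32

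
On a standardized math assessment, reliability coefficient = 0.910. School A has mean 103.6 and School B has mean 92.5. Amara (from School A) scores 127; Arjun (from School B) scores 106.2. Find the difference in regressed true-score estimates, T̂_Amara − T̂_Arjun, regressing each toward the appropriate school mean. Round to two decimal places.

19.93

T̂_Amara = 0.910(127) + 0.090(103.6) = 124.8940
T̂_Arjun = 0.910(106.2) + 0.090(92.5) = 104.9670
Difference = 124.8940 − 104.9670 = 19.9270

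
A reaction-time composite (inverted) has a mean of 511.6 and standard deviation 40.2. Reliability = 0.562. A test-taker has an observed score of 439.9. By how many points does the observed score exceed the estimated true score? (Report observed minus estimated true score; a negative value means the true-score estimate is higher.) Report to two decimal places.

T̂ = 0.562(439.9) + 0.438(511.6) = 247.2238 + 224.0808 = 471.3046 → 471.305
X − T̂ = 439.9 − 471.305 = -31.405 → -31.40

-31.40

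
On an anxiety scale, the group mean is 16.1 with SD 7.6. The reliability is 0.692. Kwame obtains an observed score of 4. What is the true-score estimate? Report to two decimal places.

7.73

Regress the observed score toward the mean by the unreliability: T̂ = 0.692·4 + 0.308·16.1 = 2.768 + 4.9588 = 7.727.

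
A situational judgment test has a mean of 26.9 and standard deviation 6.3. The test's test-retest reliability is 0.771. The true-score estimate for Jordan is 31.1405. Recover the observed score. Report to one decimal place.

T̂ = ρX + (1 − ρ)μ  ⇒  X = (T̂ − (1 − ρ)μ) / ρ
X = (31.1405 − 0.229 × 26.9) / 0.771 = (31.1405 − 6.1601) / 0.771 = 24.9804 / 0.771 = 32.400

32.4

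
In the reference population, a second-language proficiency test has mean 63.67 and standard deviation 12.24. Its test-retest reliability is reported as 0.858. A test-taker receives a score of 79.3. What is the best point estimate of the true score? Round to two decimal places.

77.08

Regress the observed score toward the mean by the unreliability: T̂ = 0.858·79.3 + 0.142·63.67 = 68.0394 + 9.04114 = 77.081.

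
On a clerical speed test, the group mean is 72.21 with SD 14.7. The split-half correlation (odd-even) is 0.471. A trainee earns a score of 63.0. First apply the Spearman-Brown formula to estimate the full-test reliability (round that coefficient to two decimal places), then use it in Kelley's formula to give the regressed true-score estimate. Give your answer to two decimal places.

66.32

Spearman-Brown: ρ = 2r/(1 + r) = 2(0.471)/(1 + 0.471) = 0.9420/1.471 = 0.6404 → 0.64
Regress the observed score toward the mean by the unreliability: T̂ = 0.64·63.0 + 0.36·72.21 = 40.320 + 25.9956 = 66.316.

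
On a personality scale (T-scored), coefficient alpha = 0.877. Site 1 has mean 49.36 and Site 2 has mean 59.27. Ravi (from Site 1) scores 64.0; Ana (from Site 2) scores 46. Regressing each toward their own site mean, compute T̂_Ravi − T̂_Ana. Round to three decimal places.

T̂_Ravi = 0.877(64.0) + 0.123(49.36) = 62.19928
T̂_Ana = 0.877(46) + 0.123(59.27) = 47.63221
Difference = 62.19928 − 47.63221 = 14.56707

14.567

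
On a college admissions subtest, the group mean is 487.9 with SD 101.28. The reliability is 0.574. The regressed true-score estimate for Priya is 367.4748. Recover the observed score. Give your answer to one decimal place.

278.1

T̂ = ρX + (1 − ρ)μ  ⇒  X = (T̂ − (1 − ρ)μ) / ρ
X = (367.4748 − 0.426 × 487.9) / 0.574 = (367.4748 − 207.8454) / 0.574 = 159.6294 / 0.574 = 278.100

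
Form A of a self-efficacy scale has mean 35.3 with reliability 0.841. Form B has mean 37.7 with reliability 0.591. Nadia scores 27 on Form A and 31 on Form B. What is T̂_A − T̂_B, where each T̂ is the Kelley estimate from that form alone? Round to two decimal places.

T̂_A = 0.841(27) + 0.159(35.3) = 28.3197
T̂_B = 0.591(31) + 0.409(37.7) = 33.7403
T̂_A − T̂_B = -5.4206

-5.42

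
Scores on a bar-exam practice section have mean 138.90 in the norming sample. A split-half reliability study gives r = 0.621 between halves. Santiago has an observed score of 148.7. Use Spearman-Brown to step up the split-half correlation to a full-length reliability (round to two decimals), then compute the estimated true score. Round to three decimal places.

146.446

Spearman-Brown: ρ = 2r/(1 + r) = 2(0.621)/(1 + 0.621) = 1.2420/1.621 = 0.7662 → 0.77
T̂ = ρX + (1 − ρ)μ
  = 0.77 × 148.7 + 0.23 × 138.90
  = 114.499 + 31.9470
  = 146.4460
  ≈ 146.446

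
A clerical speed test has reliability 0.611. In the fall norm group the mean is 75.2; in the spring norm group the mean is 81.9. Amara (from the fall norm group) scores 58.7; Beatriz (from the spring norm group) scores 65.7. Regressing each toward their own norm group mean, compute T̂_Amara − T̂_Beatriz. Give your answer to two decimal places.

T̂_Amara = 0.611(58.7) + 0.389(75.2) = 65.1185
T̂_Beatriz = 0.611(65.7) + 0.389(81.9) = 72.0018
Difference = 65.1185 − 72.0018 = -6.8833

-6.88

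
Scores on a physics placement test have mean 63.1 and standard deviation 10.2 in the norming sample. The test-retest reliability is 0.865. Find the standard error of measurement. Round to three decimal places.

3.748

SEM = SD · √(1 − ρ) = 10.2 × √0.135 = 10.2 × 0.3674 = 3.7477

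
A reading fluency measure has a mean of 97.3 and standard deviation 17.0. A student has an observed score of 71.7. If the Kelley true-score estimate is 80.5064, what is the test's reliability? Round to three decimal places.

T̂ = ρX + (1 − ρ)μ  ⇒  T̂ − μ = ρ(X − μ)
ρ = (T̂ − μ)/(X − μ) = (80.5064 − 97.3) / (71.7 − 97.3) = -16.7936 / -25.6 = 0.65600

0.656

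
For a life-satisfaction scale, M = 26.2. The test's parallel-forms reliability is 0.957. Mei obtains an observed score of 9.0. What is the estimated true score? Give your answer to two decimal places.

9.74

T̂ = 0.957(9.0) + 0.043(26.2) = 8.6130 + 1.1266 = 9.740 → 9.74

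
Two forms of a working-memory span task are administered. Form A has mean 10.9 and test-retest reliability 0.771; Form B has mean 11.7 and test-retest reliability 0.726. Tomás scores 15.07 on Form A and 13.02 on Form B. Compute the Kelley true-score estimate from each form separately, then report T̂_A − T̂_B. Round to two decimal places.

1.46

T̂_A = 0.771(15.07) + 0.229(10.9) = 14.1151
T̂_B = 0.726(13.02) + 0.274(11.7) = 12.6583
T̂_A − T̂_B = 1.4568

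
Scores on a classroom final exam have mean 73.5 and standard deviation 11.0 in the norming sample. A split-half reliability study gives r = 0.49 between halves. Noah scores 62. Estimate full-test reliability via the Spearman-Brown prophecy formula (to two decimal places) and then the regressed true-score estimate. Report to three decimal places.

65.910

Spearman-Brown: ρ = 2r/(1 + r) = 2(0.49)/(1 + 0.49) = 0.980/1.49 = 0.6577 → 0.66
T̂ = 0.66(62) + 0.34(73.5) = 40.92 + 24.990 = 65.9100 → 65.910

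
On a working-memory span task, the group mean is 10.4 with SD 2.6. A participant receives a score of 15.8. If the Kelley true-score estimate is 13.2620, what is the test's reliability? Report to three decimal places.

T̂ = ρX + (1 − ρ)μ  ⇒  T̂ − μ = ρ(X − μ)
ρ = (T̂ − μ)/(X − μ) = (13.2620 − 10.4) / (15.8 − 10.4) = 2.8620 / 5.4 = 0.53000

0.530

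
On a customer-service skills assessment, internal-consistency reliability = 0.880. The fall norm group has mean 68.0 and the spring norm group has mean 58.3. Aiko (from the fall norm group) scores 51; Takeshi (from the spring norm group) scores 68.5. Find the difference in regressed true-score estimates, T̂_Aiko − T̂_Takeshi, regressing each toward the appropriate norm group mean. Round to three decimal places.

-14.236

T̂_Aiko = 0.880(51) + 0.120(68.0) = 53.04000
T̂_Takeshi = 0.880(68.5) + 0.120(58.3) = 67.27600
Difference = 53.04000 − 67.27600 = -14.23600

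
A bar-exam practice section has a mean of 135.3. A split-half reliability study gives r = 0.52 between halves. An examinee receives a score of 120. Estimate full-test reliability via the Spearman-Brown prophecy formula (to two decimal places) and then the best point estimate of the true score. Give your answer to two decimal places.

124.90

Spearman-Brown: ρ = 2r/(1 + r) = 2(0.52)/(1 + 0.52) = 1.040/1.52 = 0.6842 → 0.68
T̂ = 0.68(120) + 0.32(135.3) = 81.60 + 43.296 = 124.896 → 124.90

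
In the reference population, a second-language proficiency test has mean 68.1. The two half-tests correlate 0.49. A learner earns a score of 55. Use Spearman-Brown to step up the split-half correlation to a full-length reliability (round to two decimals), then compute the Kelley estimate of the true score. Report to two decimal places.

59.45

Spearman-Brown: ρ = 2r/(1 + r) = 2(0.49)/(1 + 0.49) = 0.980/1.49 = 0.6577 → 0.66
T̂ = 0.66(55) + 0.34(68.1) = 36.30 + 23.154 = 59.454 → 59.45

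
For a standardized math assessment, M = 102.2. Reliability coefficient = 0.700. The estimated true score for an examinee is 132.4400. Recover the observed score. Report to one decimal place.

145.4

T̂ = ρX + (1 − ρ)μ  ⇒  X = (T̂ − (1 − ρ)μ) / ρ
X = (132.4400 − 0.300 × 102.2) / 0.700 = (132.4400 − 30.6600) / 0.700 = 101.7800 / 0.700 = 145.400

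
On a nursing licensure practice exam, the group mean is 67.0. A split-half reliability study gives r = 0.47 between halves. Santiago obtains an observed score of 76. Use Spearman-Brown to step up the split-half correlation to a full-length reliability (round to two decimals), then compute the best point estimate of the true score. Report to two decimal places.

72.76

Spearman-Brown: ρ = 2r/(1 + r) = 2(0.47)/(1 + 0.47) = 0.940/1.47 = 0.6395 → 0.64
T̂ = 0.64(76) + 0.36(67.0) = 48.64 + 24.120 = 72.760 → 72.76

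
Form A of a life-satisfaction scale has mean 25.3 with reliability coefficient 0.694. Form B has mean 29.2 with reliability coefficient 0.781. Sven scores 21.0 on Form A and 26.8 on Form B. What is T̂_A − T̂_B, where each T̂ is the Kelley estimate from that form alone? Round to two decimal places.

-5.01

T̂_A = 0.694(21.0) + 0.306(25.3) = 22.3158
T̂_B = 0.781(26.8) + 0.219(29.2) = 27.3256
T̂_A − T̂_B = -5.0098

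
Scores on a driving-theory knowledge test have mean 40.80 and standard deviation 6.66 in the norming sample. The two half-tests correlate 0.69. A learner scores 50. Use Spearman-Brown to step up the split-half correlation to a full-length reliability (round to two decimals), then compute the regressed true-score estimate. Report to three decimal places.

Spearman-Brown: ρ = 2r/(1 + r) = 2(0.69)/(1 + 0.69) = 1.380/1.69 = 0.8166 → 0.82
Kelley's formula gives T̂ = 0.82·50 + 0.18·40.80 = 41.00 + 7.3440 = 48.3440.

48.344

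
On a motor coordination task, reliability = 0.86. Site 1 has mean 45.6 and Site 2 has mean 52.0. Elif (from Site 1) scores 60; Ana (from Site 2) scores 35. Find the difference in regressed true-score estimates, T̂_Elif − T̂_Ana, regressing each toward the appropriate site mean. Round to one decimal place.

20.6

T̂_Elif = 0.86(60) + 0.14(45.6) = 57.984
T̂_Ana = 0.86(35) + 0.14(52.0) = 37.380
Difference = 57.984 − 37.380 = 20.604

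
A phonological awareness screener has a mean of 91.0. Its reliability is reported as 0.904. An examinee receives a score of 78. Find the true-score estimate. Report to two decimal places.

Weight the observed score by reliability and the mean by (1 − reliability): T̂ = 0.904·78 + 0.096·91.0 = 70.512 + 8.7360 = 79.248.

79.25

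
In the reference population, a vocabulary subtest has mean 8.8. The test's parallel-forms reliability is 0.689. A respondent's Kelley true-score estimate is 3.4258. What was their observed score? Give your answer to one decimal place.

1.0

T̂ = ρX + (1 − ρ)μ  ⇒  X = (T̂ − (1 − ρ)μ) / ρ
X = (3.4258 − 0.311 × 8.8) / 0.689 = (3.4258 − 2.7368) / 0.689 = 0.6890 / 0.689 = 1.000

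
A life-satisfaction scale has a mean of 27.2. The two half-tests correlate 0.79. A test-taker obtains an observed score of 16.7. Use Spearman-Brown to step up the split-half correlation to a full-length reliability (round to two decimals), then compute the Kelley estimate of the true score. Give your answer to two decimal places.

17.96

Spearman-Brown: ρ = 2r/(1 + r) = 2(0.79)/(1 + 0.79) = 1.580/1.79 = 0.8827 → 0.88
Regress the observed score toward the mean by the unreliability: T̂ = 0.88·16.7 + 0.12·27.2 = 14.696 + 3.264 = 17.960.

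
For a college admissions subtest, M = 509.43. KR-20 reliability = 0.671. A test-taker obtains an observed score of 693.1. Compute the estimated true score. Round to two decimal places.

632.67

T̂ = ρX + (1 − ρ)μ
  = 0.671 × 693.1 + 0.329 × 509.43
  = 465.0701 + 167.60247
  = 632.673
  ≈ 632.67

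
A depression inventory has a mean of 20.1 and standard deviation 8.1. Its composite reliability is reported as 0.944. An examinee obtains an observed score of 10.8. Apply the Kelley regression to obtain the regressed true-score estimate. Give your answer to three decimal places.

11.321

T̂ = ρX + (1 − ρ)μ
  = 0.944 × 10.8 + 0.056 × 20.1
  = 10.1952 + 1.1256
  = 11.3208
  ≈ 11.321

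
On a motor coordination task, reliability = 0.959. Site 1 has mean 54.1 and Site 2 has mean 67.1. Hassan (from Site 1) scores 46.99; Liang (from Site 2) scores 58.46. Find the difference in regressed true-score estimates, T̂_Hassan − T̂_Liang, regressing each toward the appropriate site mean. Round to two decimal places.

-11.53

T̂_Hassan = 0.959(46.99) + 0.041(54.1) = 47.2815
T̂_Liang = 0.959(58.46) + 0.041(67.1) = 58.8142
Difference = 47.2815 − 58.8142 = -11.5327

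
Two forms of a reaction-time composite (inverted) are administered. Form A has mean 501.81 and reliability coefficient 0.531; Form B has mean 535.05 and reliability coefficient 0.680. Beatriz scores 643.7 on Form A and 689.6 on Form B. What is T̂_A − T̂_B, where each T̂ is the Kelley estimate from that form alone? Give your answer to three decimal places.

T̂_A = 0.531(643.7) + 0.469(501.81) = 577.15359
T̂_B = 0.680(689.6) + 0.320(535.05) = 640.14400
T̂_A − T̂_B = -62.99041

-62.990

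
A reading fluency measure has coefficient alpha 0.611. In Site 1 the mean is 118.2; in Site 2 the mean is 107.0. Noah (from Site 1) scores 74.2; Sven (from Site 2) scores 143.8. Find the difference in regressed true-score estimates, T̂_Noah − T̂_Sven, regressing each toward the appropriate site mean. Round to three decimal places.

T̂_Noah = 0.611(74.2) + 0.389(118.2) = 91.31600
T̂_Sven = 0.611(143.8) + 0.389(107.0) = 129.48480
Difference = 91.31600 − 129.48480 = -38.16880

-38.169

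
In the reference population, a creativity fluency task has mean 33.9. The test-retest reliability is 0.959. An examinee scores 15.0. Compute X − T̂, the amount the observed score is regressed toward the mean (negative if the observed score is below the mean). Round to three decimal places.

-0.775

Kelley's formula gives T̂ = 0.959·15.0 + 0.041·33.9 = 14.3850 + 1.3899 = 15.77490.
X − T̂ = 15.0 − 15.7749 = -0.7749 → -0.775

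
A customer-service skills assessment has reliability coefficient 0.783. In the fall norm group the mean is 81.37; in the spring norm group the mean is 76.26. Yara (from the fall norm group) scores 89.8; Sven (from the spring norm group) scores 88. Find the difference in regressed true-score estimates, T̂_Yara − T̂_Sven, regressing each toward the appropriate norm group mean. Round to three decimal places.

T̂_Yara = 0.783(89.8) + 0.217(81.37) = 87.97069
T̂_Sven = 0.783(88) + 0.217(76.26) = 85.45242
Difference = 87.97069 − 85.45242 = 2.51827

2.518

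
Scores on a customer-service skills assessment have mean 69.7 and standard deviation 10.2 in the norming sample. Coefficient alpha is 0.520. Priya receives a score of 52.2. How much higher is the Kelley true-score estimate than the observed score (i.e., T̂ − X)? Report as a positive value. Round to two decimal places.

Weight the observed score by reliability and the mean by (1 − reliability): T̂ = 0.520·52.2 + 0.480·69.7 = 27.1440 + 33.4560 = 60.6000.
T̂ − X = 60.600 − 52.2 = 8.400 → 8.40

8.40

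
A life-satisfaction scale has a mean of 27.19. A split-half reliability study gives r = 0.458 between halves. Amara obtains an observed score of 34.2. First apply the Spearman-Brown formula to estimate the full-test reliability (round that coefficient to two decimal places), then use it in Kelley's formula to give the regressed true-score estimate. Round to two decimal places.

Spearman-Brown: ρ = 2r/(1 + r) = 2(0.458)/(1 + 0.458) = 0.9160/1.458 = 0.6283 → 0.63
T̂ = 0.63(34.2) + 0.37(27.19) = 21.546 + 10.0603 = 31.606 → 31.61

31.61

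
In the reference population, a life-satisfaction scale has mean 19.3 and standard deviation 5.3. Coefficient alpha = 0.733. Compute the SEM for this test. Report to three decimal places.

SEM = SD · √(1 − ρ) = 5.3 × √0.267 = 5.3 × 0.5167 = 2.7386

2.739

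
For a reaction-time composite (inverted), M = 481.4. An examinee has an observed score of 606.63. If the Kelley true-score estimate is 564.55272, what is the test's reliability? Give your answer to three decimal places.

0.664

T̂ = ρX + (1 − ρ)μ  ⇒  T̂ − μ = ρ(X − μ)
ρ = (T̂ − μ)/(X − μ) = (564.55272 − 481.4) / (606.63 − 481.4) = 83.15272 / 125.23 = 0.66400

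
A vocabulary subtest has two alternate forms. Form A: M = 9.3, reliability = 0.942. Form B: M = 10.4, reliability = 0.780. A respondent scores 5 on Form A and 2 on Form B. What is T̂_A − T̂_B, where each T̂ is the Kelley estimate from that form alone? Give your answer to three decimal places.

T̂_A = 0.942(5) + 0.058(9.3) = 5.24940
T̂_B = 0.780(2) + 0.220(10.4) = 3.84800
T̂_A − T̂_B = 1.40140

1.401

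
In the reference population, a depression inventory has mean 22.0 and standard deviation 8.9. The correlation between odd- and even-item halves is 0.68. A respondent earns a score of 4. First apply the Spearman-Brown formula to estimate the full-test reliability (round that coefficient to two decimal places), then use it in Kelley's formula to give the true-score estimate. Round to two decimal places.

Spearman-Brown: ρ = 2r/(1 + r) = 2(0.68)/(1 + 0.68) = 1.360/1.68 = 0.8095 → 0.81
T̂ = 0.81(4) + 0.19(22.0) = 3.24 + 4.180 = 7.420 → 7.42

7.42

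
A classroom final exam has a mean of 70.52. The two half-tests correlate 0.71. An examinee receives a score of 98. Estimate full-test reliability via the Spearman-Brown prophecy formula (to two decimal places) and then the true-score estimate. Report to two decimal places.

93.33

Spearman-Brown: ρ = 2r/(1 + r) = 2(0.71)/(1 + 0.71) = 1.420/1.71 = 0.8304 → 0.83
Kelley's formula gives T̂ = 0.83·98 + 0.17·70.52 = 81.34 + 11.9884 = 93.328.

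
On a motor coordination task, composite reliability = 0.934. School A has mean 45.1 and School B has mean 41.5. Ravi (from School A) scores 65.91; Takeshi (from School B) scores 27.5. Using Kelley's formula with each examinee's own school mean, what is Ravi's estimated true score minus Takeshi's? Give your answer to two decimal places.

36.11

T̂_Ravi = 0.934(65.91) + 0.066(45.1) = 64.5365
T̂_Takeshi = 0.934(27.5) + 0.066(41.5) = 28.4240
Difference = 64.5365 − 28.4240 = 36.1125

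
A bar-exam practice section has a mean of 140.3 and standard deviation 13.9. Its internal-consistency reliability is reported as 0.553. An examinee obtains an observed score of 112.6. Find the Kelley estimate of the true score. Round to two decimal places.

124.98

Regress the observed score toward the mean by the unreliability: T̂ = 0.553·112.6 + 0.447·140.3 = 62.2678 + 62.7141 = 124.982.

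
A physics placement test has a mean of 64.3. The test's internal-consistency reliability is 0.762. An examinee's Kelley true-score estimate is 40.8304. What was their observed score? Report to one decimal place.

33.5

T̂ = ρX + (1 − ρ)μ  ⇒  X = (T̂ − (1 − ρ)μ) / ρ
X = (40.8304 − 0.238 × 64.3) / 0.762 = (40.8304 − 15.3034) / 0.762 = 25.5270 / 0.762 = 33.500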